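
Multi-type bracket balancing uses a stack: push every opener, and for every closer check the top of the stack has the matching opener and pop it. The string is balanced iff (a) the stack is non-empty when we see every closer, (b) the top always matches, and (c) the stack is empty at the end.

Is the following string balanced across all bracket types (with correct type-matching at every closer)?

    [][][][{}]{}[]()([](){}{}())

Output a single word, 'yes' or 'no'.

pos 0: push '['; stack = [
pos 1: ']' matches '['; pop; stack = (empty)
pos 2: push '['; stack = [
pos 3: ']' matches '['; pop; stack = (empty)
pos 4: push '['; stack = [
pos 5: ']' matches '['; pop; stack = (empty)
pos 6: push '['; stack = [
pos 7: push '{'; stack = [{
pos 8: '}' matches '{'; pop; stack = [
pos 9: ']' matches '['; pop; stack = (empty)
pos 10: push '{'; stack = {
pos 11: '}' matches '{'; pop; stack = (empty)
pos 12: push '['; stack = [
pos 13: ']' matches '['; pop; stack = (empty)
pos 14: push '('; stack = (
pos 15: ')' matches '('; pop; stack = (empty)
pos 16: push '('; stack = (
pos 17: push '['; stack = ([
pos 18: ']' matches '['; pop; stack = (
pos 19: push '('; stack = ((
pos 20: ')' matches '('; pop; stack = (
pos 21: push '{'; stack = ({
pos 22: '}' matches '{'; pop; stack = (
pos 23: push '{'; stack = ({
pos 24: '}' matches '{'; pop; stack = (
pos 25: push '('; stack = ((
pos 26: ')' matches '('; pop; stack = (
pos 27: ')' matches '('; pop; stack = (empty)
end: stack empty → VALID
Verdict: properly nested → yes

Answer: yes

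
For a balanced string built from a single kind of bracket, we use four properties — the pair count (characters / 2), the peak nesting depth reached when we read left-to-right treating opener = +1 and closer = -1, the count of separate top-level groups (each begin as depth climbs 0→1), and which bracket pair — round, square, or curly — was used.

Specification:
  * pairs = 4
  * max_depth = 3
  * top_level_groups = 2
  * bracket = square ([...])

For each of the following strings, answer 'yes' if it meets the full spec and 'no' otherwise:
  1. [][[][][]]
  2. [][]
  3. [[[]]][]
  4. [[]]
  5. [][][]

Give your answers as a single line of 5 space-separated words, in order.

String 1 '[][[][][]]': depth seq [1 0 1 2 1 2 1 2 1 0]
  -> pairs=5 depth=2 groups=2 -> no
String 2 '[][]': depth seq [1 0 1 0]
  -> pairs=2 depth=1 groups=2 -> no
String 3 '[[[]]][]': depth seq [1 2 3 2 1 0 1 0]
  -> pairs=4 depth=3 groups=2 -> yes
String 4 '[[]]': depth seq [1 2 1 0]
  -> pairs=2 depth=2 groups=1 -> no
String 5 '[][][]': depth seq [1 0 1 0 1 0]
  -> pairs=3 depth=1 groups=3 -> no

Answer: no no yes no no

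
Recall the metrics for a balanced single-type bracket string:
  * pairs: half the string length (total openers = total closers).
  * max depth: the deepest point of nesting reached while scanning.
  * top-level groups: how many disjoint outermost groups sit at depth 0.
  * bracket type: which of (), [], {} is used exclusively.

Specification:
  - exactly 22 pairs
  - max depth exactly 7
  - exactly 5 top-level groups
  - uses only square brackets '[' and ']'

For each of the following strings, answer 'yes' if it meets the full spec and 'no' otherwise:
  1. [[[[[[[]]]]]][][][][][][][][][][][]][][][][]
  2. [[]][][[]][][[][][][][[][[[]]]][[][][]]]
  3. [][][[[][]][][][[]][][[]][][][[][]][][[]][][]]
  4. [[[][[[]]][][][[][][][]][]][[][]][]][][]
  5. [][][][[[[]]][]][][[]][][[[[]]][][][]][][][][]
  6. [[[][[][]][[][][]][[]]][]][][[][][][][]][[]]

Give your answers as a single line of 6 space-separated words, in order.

String 1 '[[[[[[[]]]]]][][][][][][][][][][][]][][][][]': depth seq [1 2 3 4 5 6 7 6 5 4 3 2 1 2 1 2 1 2 1 2 1 2 1 2 1 2 1 2 1 2 1 2 1 2 1 0 1 0 1 0 1 0 1 0]
  -> pairs=22 depth=7 groups=5 -> yes
String 2 '[[]][][[]][][[][][][][[][[[]]]][[][][]]]': depth seq [1 2 1 0 1 0 1 2 1 0 1 0 1 2 1 2 1 2 1 2 1 2 3 2 3 4 5 4 3 2 1 2 3 2 3 2 3 2 1 0]
  -> pairs=20 depth=5 groups=5 -> no
String 3 '[][][[[][]][][][[]][][[]][][][[][]][][[]][][]]': depth seq [1 0 1 0 1 2 3 2 3 2 1 2 1 2 1 2 3 2 1 2 1 2 3 2 1 2 1 2 1 2 3 2 3 2 1 2 1 2 3 2 1 2 1 2 1 0]
  -> pairs=23 depth=3 groups=3 -> no
String 4 '[[[][[[]]][][][[][][][]][]][[][]][]][][]': depth seq [1 2 3 2 3 4 5 4 3 2 3 2 3 2 3 4 3 4 3 4 3 4 3 2 3 2 1 2 3 2 3 2 1 2 1 0 1 0 1 0]
  -> pairs=20 depth=5 groups=3 -> no
String 5 '[][][][[[[]]][]][][[]][][[[[]]][][][]][][][][]': depth seq [1 0 1 0 1 0 1 2 3 4 3 2 1 2 1 0 1 0 1 2 1 0 1 0 1 2 3 4 3 2 1 2 1 2 1 2 1 0 1 0 1 0 1 0 1 0]
  -> pairs=23 depth=4 groups=12 -> no
String 6 '[[[][[][]][[][][]][[]]][]][][[][][][][]][[]]': depth seq [1 2 3 2 3 4 3 4 3 2 3 4 3 4 3 4 3 2 3 4 3 2 1 2 1 0 1 0 1 2 1 2 1 2 1 2 1 2 1 0 1 2 1 0]
  -> pairs=22 depth=4 groups=4 -> no

Answer: yes no no no no no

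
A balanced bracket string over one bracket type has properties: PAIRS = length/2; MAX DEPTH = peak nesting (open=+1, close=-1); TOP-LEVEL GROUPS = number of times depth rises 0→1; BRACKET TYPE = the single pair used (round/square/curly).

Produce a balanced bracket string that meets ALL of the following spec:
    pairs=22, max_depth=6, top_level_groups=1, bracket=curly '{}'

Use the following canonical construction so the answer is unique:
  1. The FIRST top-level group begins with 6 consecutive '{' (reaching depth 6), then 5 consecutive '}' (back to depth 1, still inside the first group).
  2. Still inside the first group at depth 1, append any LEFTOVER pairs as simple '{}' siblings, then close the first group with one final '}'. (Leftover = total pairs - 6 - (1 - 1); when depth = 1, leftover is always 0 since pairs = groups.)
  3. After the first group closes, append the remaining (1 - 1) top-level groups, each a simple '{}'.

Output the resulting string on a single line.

Spec: pairs=22 depth=6 groups=1
Leftover pairs = 22 - 6 - (1-1) = 16
First group: deep chain of depth 6 + 16 sibling pairs
Remaining 0 groups: simple '{}' each

Answer: {{{{{{}}}}}{}{}{}{}{}{}{}{}{}{}{}{}{}{}{}{}}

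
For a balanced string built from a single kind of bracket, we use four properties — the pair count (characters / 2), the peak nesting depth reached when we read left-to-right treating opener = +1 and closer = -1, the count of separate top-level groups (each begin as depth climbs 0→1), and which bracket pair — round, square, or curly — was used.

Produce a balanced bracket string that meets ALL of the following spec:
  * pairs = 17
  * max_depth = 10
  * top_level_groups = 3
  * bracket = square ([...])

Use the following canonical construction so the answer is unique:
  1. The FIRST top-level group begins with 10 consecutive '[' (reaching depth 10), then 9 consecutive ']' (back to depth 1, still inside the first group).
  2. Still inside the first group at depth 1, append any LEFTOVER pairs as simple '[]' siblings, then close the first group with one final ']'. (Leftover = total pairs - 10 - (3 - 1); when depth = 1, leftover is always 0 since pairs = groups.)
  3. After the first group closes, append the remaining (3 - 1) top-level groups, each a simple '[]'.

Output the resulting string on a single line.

Answer: [[[[[[[[[[]]]]]]]]][][][][][]][][]

Derivation:
Spec: pairs=17 depth=10 groups=3
Leftover pairs = 17 - 10 - (3-1) = 5
First group: deep chain of depth 10 + 5 sibling pairs
Remaining 2 groups: simple '[]' each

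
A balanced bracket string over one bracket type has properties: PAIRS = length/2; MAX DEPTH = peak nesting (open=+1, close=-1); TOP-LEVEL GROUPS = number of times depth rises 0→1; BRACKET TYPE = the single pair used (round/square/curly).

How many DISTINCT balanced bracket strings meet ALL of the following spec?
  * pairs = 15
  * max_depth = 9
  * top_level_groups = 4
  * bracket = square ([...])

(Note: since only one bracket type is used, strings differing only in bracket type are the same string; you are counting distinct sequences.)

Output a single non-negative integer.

Answer: 5896

Derivation:
Spec: pairs=15 depth=9 groups=4
Count(depth <= 9) = 1187636
Count(depth <= 8) = 1181740
Count(depth == 9) = 1187636 - 1181740 = 5896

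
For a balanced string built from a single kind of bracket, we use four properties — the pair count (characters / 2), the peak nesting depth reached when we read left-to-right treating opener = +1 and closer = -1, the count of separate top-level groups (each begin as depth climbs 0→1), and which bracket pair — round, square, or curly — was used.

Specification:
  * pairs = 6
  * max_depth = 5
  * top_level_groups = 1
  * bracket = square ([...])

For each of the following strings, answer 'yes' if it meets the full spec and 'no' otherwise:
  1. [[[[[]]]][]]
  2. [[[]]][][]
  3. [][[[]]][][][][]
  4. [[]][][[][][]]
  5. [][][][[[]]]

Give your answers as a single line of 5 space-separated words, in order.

String 1 '[[[[[]]]][]]': depth seq [1 2 3 4 5 4 3 2 1 2 1 0]
  -> pairs=6 depth=5 groups=1 -> yes
String 2 '[[[]]][][]': depth seq [1 2 3 2 1 0 1 0 1 0]
  -> pairs=5 depth=3 groups=3 -> no
String 3 '[][[[]]][][][][]': depth seq [1 0 1 2 3 2 1 0 1 0 1 0 1 0 1 0]
  -> pairs=8 depth=3 groups=6 -> no
String 4 '[[]][][[][][]]': depth seq [1 2 1 0 1 0 1 2 1 2 1 2 1 0]
  -> pairs=7 depth=2 groups=3 -> no
String 5 '[][][][[[]]]': depth seq [1 0 1 0 1 0 1 2 3 2 1 0]
  -> pairs=6 depth=3 groups=4 -> no

Answer: yes no no no no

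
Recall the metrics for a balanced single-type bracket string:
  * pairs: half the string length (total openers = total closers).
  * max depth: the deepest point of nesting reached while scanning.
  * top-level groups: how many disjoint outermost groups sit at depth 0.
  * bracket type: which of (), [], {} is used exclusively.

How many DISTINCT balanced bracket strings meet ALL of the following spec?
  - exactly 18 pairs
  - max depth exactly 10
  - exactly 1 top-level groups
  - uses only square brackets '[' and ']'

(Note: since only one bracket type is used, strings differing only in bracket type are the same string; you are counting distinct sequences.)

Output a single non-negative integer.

Answer: 5773812

Derivation:
Spec: pairs=18 depth=10 groups=1
Count(depth <= 10) = 126676726
Count(depth <= 9) = 120902914
Count(depth == 10) = 126676726 - 120902914 = 5773812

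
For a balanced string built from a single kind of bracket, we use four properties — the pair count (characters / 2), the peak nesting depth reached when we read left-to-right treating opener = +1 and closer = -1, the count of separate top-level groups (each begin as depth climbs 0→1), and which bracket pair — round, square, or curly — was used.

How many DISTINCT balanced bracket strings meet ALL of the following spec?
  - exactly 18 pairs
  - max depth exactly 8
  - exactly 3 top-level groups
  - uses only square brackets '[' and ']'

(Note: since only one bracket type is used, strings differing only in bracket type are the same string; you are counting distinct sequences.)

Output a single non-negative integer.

Spec: pairs=18 depth=8 groups=3
Count(depth <= 8) = 89022576
Count(depth <= 7) = 80208864
Count(depth == 8) = 89022576 - 80208864 = 8813712

Answer: 8813712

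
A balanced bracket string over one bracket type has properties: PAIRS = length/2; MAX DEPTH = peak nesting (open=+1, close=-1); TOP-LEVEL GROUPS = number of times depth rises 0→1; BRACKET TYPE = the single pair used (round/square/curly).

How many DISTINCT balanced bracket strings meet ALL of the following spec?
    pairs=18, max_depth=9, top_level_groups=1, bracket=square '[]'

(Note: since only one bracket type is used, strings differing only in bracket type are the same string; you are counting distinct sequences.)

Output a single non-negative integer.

Answer: 12776589

Derivation:
Spec: pairs=18 depth=9 groups=1
Count(depth <= 9) = 120902914
Count(depth <= 8) = 108126325
Count(depth == 9) = 120902914 - 108126325 = 12776589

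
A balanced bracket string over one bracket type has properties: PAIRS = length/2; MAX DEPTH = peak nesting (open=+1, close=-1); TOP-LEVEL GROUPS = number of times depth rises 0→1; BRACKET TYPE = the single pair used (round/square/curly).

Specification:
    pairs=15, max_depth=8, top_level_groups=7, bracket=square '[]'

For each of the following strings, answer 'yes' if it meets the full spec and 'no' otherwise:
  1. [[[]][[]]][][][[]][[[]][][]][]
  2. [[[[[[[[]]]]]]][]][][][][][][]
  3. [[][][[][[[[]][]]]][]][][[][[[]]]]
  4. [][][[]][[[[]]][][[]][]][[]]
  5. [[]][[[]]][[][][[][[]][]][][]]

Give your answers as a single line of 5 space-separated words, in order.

Answer: no yes no no no

Derivation:
String 1 '[[[]][[]]][][][[]][[[]][][]][]': depth seq [1 2 3 2 1 2 3 2 1 0 1 0 1 0 1 2 1 0 1 2 3 2 1 2 1 2 1 0 1 0]
  -> pairs=15 depth=3 groups=6 -> no
String 2 '[[[[[[[[]]]]]]][]][][][][][][]': depth seq [1 2 3 4 5 6 7 8 7 6 5 4 3 2 1 2 1 0 1 0 1 0 1 0 1 0 1 0 1 0]
  -> pairs=15 depth=8 groups=7 -> yes
String 3 '[[][][[][[[[]][]]]][]][][[][[[]]]]': depth seq [1 2 1 2 1 2 3 2 3 4 5 6 5 4 5 4 3 2 1 2 1 0 1 0 1 2 1 2 3 4 3 2 1 0]
  -> pairs=17 depth=6 groups=3 -> no
String 4 '[][][[]][[[[]]][][[]][]][[]]': depth seq [1 0 1 0 1 2 1 0 1 2 3 4 3 2 1 2 1 2 3 2 1 2 1 0 1 2 1 0]
  -> pairs=14 depth=4 groups=5 -> no
String 5 '[[]][[[]]][[][][[][[]][]][][]]': depth seq [1 2 1 0 1 2 3 2 1 0 1 2 1 2 1 2 3 2 3 4 3 2 3 2 1 2 1 2 1 0]
  -> pairs=15 depth=4 groups=3 -> no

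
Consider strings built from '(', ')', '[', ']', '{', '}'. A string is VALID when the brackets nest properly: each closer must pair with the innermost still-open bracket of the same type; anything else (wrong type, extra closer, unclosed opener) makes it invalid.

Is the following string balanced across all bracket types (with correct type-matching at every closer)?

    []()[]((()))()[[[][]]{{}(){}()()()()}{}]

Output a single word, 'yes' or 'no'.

Answer: yes

Derivation:
pos 0: push '['; stack = [
pos 1: ']' matches '['; pop; stack = (empty)
pos 2: push '('; stack = (
pos 3: ')' matches '('; pop; stack = (empty)
pos 4: push '['; stack = [
pos 5: ']' matches '['; pop; stack = (empty)
pos 6: push '('; stack = (
pos 7: push '('; stack = ((
pos 8: push '('; stack = (((
pos 9: ')' matches '('; pop; stack = ((
pos 10: ')' matches '('; pop; stack = (
pos 11: ')' matches '('; pop; stack = (empty)
pos 12: push '('; stack = (
pos 13: ')' matches '('; pop; stack = (empty)
pos 14: push '['; stack = [
pos 15: push '['; stack = [[
pos 16: push '['; stack = [[[
pos 17: ']' matches '['; pop; stack = [[
pos 18: push '['; stack = [[[
pos 19: ']' matches '['; pop; stack = [[
pos 20: ']' matches '['; pop; stack = [
pos 21: push '{'; stack = [{
pos 22: push '{'; stack = [{{
pos 23: '}' matches '{'; pop; stack = [{
pos 24: push '('; stack = [{(
pos 25: ')' matches '('; pop; stack = [{
pos 26: push '{'; stack = [{{
pos 27: '}' matches '{'; pop; stack = [{
pos 28: push '('; stack = [{(
pos 29: ')' matches '('; pop; stack = [{
pos 30: push '('; stack = [{(
pos 31: ')' matches '('; pop; stack = [{
pos 32: push '('; stack = [{(
pos 33: ')' matches '('; pop; stack = [{
pos 34: push '('; stack = [{(
pos 35: ')' matches '('; pop; stack = [{
pos 36: '}' matches '{'; pop; stack = [
pos 37: push '{'; stack = [{
pos 38: '}' matches '{'; pop; stack = [
pos 39: ']' matches '['; pop; stack = (empty)
end: stack empty → VALID
Verdict: properly nested → yes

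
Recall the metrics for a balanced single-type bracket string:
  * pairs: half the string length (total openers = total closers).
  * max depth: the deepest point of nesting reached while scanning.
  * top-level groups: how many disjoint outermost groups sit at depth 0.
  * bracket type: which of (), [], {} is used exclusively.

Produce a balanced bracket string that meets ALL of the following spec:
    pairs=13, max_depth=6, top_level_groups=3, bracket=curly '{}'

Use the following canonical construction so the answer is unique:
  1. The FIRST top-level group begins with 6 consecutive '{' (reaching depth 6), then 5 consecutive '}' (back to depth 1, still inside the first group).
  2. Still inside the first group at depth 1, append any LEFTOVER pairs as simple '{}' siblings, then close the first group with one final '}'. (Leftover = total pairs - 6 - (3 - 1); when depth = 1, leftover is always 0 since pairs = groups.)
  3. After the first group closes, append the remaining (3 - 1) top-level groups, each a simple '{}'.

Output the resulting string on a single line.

Answer: {{{{{{}}}}}{}{}{}{}{}}{}{}

Derivation:
Spec: pairs=13 depth=6 groups=3
Leftover pairs = 13 - 6 - (3-1) = 5
First group: deep chain of depth 6 + 5 sibling pairs
Remaining 2 groups: simple '{}' each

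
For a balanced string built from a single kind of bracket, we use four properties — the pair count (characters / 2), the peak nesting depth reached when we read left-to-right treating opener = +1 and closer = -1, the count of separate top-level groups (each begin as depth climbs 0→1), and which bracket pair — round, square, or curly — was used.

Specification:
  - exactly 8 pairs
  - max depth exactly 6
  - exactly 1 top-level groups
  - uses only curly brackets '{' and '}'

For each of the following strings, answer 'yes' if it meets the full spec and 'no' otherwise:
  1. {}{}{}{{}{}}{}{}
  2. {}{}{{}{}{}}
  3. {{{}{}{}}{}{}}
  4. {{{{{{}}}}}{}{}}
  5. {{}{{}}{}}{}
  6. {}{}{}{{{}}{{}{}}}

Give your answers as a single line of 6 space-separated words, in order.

String 1 '{}{}{}{{}{}}{}{}': depth seq [1 0 1 0 1 0 1 2 1 2 1 0 1 0 1 0]
  -> pairs=8 depth=2 groups=6 -> no
String 2 '{}{}{{}{}{}}': depth seq [1 0 1 0 1 2 1 2 1 2 1 0]
  -> pairs=6 depth=2 groups=3 -> no
String 3 '{{{}{}{}}{}{}}': depth seq [1 2 3 2 3 2 3 2 1 2 1 2 1 0]
  -> pairs=7 depth=3 groups=1 -> no
String 4 '{{{{{{}}}}}{}{}}': depth seq [1 2 3 4 5 6 5 4 3 2 1 2 1 2 1 0]
  -> pairs=8 depth=6 groups=1 -> yes
String 5 '{{}{{}}{}}{}': depth seq [1 2 1 2 3 2 1 2 1 0 1 0]
  -> pairs=6 depth=3 groups=2 -> no
String 6 '{}{}{}{{{}}{{}{}}}': depth seq [1 0 1 0 1 0 1 2 3 2 1 2 3 2 3 2 1 0]
  -> pairs=9 depth=3 groups=4 -> no

Answer: no no no yes no no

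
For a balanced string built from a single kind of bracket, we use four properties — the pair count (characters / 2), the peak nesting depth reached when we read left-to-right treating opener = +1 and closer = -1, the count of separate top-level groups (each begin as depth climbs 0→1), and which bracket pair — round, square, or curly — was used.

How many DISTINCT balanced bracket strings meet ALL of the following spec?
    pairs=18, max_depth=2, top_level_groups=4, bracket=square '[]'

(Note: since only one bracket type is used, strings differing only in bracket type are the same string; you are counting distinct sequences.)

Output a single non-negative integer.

Answer: 680

Derivation:
Spec: pairs=18 depth=2 groups=4
Count(depth <= 2) = 680
Count(depth <= 1) = 0
Count(depth == 2) = 680 - 0 = 680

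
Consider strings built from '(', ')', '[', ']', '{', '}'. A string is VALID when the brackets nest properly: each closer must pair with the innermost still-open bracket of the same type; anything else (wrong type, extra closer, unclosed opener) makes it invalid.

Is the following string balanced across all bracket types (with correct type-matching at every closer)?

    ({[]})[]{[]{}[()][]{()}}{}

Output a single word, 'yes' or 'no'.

pos 0: push '('; stack = (
pos 1: push '{'; stack = ({
pos 2: push '['; stack = ({[
pos 3: ']' matches '['; pop; stack = ({
pos 4: '}' matches '{'; pop; stack = (
pos 5: ')' matches '('; pop; stack = (empty)
pos 6: push '['; stack = [
pos 7: ']' matches '['; pop; stack = (empty)
pos 8: push '{'; stack = {
pos 9: push '['; stack = {[
pos 10: ']' matches '['; pop; stack = {
pos 11: push '{'; stack = {{
pos 12: '}' matches '{'; pop; stack = {
pos 13: push '['; stack = {[
pos 14: push '('; stack = {[(
pos 15: ')' matches '('; pop; stack = {[
pos 16: ']' matches '['; pop; stack = {
pos 17: push '['; stack = {[
pos 18: ']' matches '['; pop; stack = {
pos 19: push '{'; stack = {{
pos 20: push '('; stack = {{(
pos 21: ')' matches '('; pop; stack = {{
pos 22: '}' matches '{'; pop; stack = {
pos 23: '}' matches '{'; pop; stack = (empty)
pos 24: push '{'; stack = {
pos 25: '}' matches '{'; pop; stack = (empty)
end: stack empty → VALID
Verdict: properly nested → yes

Answer: yes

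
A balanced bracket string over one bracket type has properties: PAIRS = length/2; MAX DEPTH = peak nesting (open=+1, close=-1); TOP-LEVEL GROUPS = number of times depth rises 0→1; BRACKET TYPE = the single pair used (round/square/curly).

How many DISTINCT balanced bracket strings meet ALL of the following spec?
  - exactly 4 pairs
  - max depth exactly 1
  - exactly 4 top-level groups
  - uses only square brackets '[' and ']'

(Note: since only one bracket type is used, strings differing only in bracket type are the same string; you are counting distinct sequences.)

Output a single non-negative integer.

Answer: 1

Derivation:
Spec: pairs=4 depth=1 groups=4
Count(depth <= 1) = 1
Count(depth <= 0) = 0
Count(depth == 1) = 1 - 0 = 1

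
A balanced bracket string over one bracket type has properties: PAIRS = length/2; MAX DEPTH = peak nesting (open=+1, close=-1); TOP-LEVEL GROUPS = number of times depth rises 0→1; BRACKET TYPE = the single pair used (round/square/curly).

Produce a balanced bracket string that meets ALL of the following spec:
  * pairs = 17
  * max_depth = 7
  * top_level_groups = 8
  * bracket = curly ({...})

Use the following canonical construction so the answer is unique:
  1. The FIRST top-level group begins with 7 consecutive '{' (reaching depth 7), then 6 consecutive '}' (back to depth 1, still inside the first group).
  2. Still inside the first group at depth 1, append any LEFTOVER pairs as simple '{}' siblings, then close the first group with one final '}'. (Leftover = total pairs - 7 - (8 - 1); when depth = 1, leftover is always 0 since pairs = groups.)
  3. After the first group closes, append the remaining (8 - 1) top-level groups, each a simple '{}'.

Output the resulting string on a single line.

Answer: {{{{{{{}}}}}}{}{}{}}{}{}{}{}{}{}{}

Derivation:
Spec: pairs=17 depth=7 groups=8
Leftover pairs = 17 - 7 - (8-1) = 3
First group: deep chain of depth 7 + 3 sibling pairs
Remaining 7 groups: simple '{}' each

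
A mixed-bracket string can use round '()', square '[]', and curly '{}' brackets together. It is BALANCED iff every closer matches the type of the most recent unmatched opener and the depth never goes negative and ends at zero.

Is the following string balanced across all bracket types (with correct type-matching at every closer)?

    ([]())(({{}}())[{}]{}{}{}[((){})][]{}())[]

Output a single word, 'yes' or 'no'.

pos 0: push '('; stack = (
pos 1: push '['; stack = ([
pos 2: ']' matches '['; pop; stack = (
pos 3: push '('; stack = ((
pos 4: ')' matches '('; pop; stack = (
pos 5: ')' matches '('; pop; stack = (empty)
pos 6: push '('; stack = (
pos 7: push '('; stack = ((
pos 8: push '{'; stack = (({
pos 9: push '{'; stack = (({{
pos 10: '}' matches '{'; pop; stack = (({
pos 11: '}' matches '{'; pop; stack = ((
pos 12: push '('; stack = (((
pos 13: ')' matches '('; pop; stack = ((
pos 14: ')' matches '('; pop; stack = (
pos 15: push '['; stack = ([
pos 16: push '{'; stack = ([{
pos 17: '}' matches '{'; pop; stack = ([
pos 18: ']' matches '['; pop; stack = (
pos 19: push '{'; stack = ({
pos 20: '}' matches '{'; pop; stack = (
pos 21: push '{'; stack = ({
pos 22: '}' matches '{'; pop; stack = (
pos 23: push '{'; stack = ({
pos 24: '}' matches '{'; pop; stack = (
pos 25: push '['; stack = ([
pos 26: push '('; stack = ([(
pos 27: push '('; stack = ([((
pos 28: ')' matches '('; pop; stack = ([(
pos 29: push '{'; stack = ([({
pos 30: '}' matches '{'; pop; stack = ([(
pos 31: ')' matches '('; pop; stack = ([
pos 32: ']' matches '['; pop; stack = (
pos 33: push '['; stack = ([
pos 34: ']' matches '['; pop; stack = (
pos 35: push '{'; stack = ({
pos 36: '}' matches '{'; pop; stack = (
pos 37: push '('; stack = ((
pos 38: ')' matches '('; pop; stack = (
pos 39: ')' matches '('; pop; stack = (empty)
pos 40: push '['; stack = [
pos 41: ']' matches '['; pop; stack = (empty)
end: stack empty → VALID
Verdict: properly nested → yes

Answer: yes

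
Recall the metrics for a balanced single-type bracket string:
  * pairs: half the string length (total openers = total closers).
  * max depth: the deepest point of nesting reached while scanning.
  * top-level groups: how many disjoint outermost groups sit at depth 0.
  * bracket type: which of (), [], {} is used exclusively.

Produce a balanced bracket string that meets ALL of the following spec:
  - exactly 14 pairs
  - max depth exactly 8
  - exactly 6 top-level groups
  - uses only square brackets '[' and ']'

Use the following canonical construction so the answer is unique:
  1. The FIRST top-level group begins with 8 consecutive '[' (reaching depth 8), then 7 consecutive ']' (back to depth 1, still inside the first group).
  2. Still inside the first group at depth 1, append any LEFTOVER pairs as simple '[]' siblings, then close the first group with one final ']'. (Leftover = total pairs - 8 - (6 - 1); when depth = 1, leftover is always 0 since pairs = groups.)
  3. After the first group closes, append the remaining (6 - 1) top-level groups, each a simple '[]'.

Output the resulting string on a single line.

Spec: pairs=14 depth=8 groups=6
Leftover pairs = 14 - 8 - (6-1) = 1
First group: deep chain of depth 8 + 1 sibling pairs
Remaining 5 groups: simple '[]' each

Answer: [[[[[[[[]]]]]]][]][][][][][]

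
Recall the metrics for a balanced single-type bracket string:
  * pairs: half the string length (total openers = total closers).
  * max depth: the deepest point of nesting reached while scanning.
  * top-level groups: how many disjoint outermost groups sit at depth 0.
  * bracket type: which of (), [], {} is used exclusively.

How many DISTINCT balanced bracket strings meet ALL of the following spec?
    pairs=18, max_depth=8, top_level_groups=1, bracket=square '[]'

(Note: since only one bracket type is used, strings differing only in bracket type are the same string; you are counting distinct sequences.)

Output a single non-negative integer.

Spec: pairs=18 depth=8 groups=1
Count(depth <= 8) = 108126325
Count(depth <= 7) = 85262464
Count(depth == 8) = 108126325 - 85262464 = 22863861

Answer: 22863861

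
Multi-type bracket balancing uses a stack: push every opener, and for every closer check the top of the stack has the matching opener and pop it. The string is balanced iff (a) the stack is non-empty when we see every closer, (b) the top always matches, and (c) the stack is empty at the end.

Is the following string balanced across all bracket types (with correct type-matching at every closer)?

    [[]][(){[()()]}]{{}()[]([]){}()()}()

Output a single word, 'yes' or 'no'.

pos 0: push '['; stack = [
pos 1: push '['; stack = [[
pos 2: ']' matches '['; pop; stack = [
pos 3: ']' matches '['; pop; stack = (empty)
pos 4: push '['; stack = [
pos 5: push '('; stack = [(
pos 6: ')' matches '('; pop; stack = [
pos 7: push '{'; stack = [{
pos 8: push '['; stack = [{[
pos 9: push '('; stack = [{[(
pos 10: ')' matches '('; pop; stack = [{[
pos 11: push '('; stack = [{[(
pos 12: ')' matches '('; pop; stack = [{[
pos 13: ']' matches '['; pop; stack = [{
pos 14: '}' matches '{'; pop; stack = [
pos 15: ']' matches '['; pop; stack = (empty)
pos 16: push '{'; stack = {
pos 17: push '{'; stack = {{
pos 18: '}' matches '{'; pop; stack = {
pos 19: push '('; stack = {(
pos 20: ')' matches '('; pop; stack = {
pos 21: push '['; stack = {[
pos 22: ']' matches '['; pop; stack = {
pos 23: push '('; stack = {(
pos 24: push '['; stack = {([
pos 25: ']' matches '['; pop; stack = {(
pos 26: ')' matches '('; pop; stack = {
pos 27: push '{'; stack = {{
pos 28: '}' matches '{'; pop; stack = {
pos 29: push '('; stack = {(
pos 30: ')' matches '('; pop; stack = {
pos 31: push '('; stack = {(
pos 32: ')' matches '('; pop; stack = {
pos 33: '}' matches '{'; pop; stack = (empty)
pos 34: push '('; stack = (
pos 35: ')' matches '('; pop; stack = (empty)
end: stack empty → VALID
Verdict: properly nested → yes

Answer: yes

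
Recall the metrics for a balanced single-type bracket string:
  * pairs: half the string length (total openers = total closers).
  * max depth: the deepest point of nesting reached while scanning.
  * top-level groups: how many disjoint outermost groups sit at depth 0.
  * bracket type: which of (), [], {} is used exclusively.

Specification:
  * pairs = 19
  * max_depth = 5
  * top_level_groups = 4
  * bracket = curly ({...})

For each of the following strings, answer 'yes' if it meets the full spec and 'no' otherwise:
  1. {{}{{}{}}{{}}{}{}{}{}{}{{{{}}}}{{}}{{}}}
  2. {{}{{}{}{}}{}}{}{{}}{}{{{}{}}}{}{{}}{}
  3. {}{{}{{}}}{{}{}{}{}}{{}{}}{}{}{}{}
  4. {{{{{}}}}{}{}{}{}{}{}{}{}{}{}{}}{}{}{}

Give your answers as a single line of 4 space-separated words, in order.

Answer: no no no yes

Derivation:
String 1 '{{}{{}{}}{{}}{}{}{}{}{}{{{{}}}}{{}}{{}}}': depth seq [1 2 1 2 3 2 3 2 1 2 3 2 1 2 1 2 1 2 1 2 1 2 1 2 3 4 5 4 3 2 1 2 3 2 1 2 3 2 1 0]
  -> pairs=20 depth=5 groups=1 -> no
String 2 '{{}{{}{}{}}{}}{}{{}}{}{{{}{}}}{}{{}}{}': depth seq [1 2 1 2 3 2 3 2 3 2 1 2 1 0 1 0 1 2 1 0 1 0 1 2 3 2 3 2 1 0 1 0 1 2 1 0 1 0]
  -> pairs=19 depth=3 groups=8 -> no
String 3 '{}{{}{{}}}{{}{}{}{}}{{}{}}{}{}{}{}': depth seq [1 0 1 2 1 2 3 2 1 0 1 2 1 2 1 2 1 2 1 0 1 2 1 2 1 0 1 0 1 0 1 0 1 0]
  -> pairs=17 depth=3 groups=8 -> no
String 4 '{{{{{}}}}{}{}{}{}{}{}{}{}{}{}{}}{}{}{}': depth seq [1 2 3 4 5 4 3 2 1 2 1 2 1 2 1 2 1 2 1 2 1 2 1 2 1 2 1 2 1 2 1 0 1 0 1 0 1 0]
  -> pairs=19 depth=5 groups=4 -> yes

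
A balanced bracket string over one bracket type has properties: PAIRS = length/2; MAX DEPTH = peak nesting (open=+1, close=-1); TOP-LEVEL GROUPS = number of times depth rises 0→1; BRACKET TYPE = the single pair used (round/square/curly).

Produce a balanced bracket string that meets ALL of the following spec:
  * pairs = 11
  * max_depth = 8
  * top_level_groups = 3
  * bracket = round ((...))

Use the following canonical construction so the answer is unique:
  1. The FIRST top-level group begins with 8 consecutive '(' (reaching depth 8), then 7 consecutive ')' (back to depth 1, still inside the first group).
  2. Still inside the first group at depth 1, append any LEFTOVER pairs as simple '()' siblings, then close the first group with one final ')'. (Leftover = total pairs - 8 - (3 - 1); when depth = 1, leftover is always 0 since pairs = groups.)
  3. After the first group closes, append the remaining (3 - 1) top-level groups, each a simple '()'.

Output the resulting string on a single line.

Answer: (((((((()))))))())()()

Derivation:
Spec: pairs=11 depth=8 groups=3
Leftover pairs = 11 - 8 - (3-1) = 1
First group: deep chain of depth 8 + 1 sibling pairs
Remaining 2 groups: simple '()' each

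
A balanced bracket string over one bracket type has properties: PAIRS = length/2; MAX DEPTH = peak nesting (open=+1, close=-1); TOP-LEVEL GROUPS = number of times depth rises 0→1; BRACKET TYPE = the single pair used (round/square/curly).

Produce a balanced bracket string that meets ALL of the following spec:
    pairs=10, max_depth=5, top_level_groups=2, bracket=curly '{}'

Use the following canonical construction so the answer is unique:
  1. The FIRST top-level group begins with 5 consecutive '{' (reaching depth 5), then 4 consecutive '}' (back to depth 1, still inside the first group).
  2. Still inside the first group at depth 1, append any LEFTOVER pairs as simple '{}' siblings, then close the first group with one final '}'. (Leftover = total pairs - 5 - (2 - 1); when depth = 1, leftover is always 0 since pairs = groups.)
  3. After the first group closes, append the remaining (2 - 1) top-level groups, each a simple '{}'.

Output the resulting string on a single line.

Answer: {{{{{}}}}{}{}{}{}}{}

Derivation:
Spec: pairs=10 depth=5 groups=2
Leftover pairs = 10 - 5 - (2-1) = 4
First group: deep chain of depth 5 + 4 sibling pairs
Remaining 1 groups: simple '{}' each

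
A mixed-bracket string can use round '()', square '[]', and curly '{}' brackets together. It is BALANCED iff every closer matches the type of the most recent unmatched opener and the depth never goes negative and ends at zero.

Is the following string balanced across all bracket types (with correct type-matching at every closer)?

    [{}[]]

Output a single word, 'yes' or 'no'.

Answer: yes

Derivation:
pos 0: push '['; stack = [
pos 1: push '{'; stack = [{
pos 2: '}' matches '{'; pop; stack = [
pos 3: push '['; stack = [[
pos 4: ']' matches '['; pop; stack = [
pos 5: ']' matches '['; pop; stack = (empty)
end: stack empty → VALID
Verdict: properly nested → yes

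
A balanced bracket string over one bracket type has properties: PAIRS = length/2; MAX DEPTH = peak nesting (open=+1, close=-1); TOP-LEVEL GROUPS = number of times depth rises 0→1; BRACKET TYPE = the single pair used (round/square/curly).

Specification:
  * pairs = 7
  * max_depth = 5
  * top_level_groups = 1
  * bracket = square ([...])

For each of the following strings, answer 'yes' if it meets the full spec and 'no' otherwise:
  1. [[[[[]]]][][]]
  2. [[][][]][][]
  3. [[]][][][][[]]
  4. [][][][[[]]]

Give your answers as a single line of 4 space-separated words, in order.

Answer: yes no no no

Derivation:
String 1 '[[[[[]]]][][]]': depth seq [1 2 3 4 5 4 3 2 1 2 1 2 1 0]
  -> pairs=7 depth=5 groups=1 -> yes
String 2 '[[][][]][][]': depth seq [1 2 1 2 1 2 1 0 1 0 1 0]
  -> pairs=6 depth=2 groups=3 -> no
String 3 '[[]][][][][[]]': depth seq [1 2 1 0 1 0 1 0 1 0 1 2 1 0]
  -> pairs=7 depth=2 groups=5 -> no
String 4 '[][][][[[]]]': depth seq [1 0 1 0 1 0 1 2 3 2 1 0]
  -> pairs=6 depth=3 groups=4 -> no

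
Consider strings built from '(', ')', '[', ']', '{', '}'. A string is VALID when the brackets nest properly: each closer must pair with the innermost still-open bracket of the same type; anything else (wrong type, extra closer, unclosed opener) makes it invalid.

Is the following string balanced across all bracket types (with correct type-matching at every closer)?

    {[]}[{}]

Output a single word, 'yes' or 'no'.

Answer: yes

Derivation:
pos 0: push '{'; stack = {
pos 1: push '['; stack = {[
pos 2: ']' matches '['; pop; stack = {
pos 3: '}' matches '{'; pop; stack = (empty)
pos 4: push '['; stack = [
pos 5: push '{'; stack = [{
pos 6: '}' matches '{'; pop; stack = [
pos 7: ']' matches '['; pop; stack = (empty)
end: stack empty → VALID
Verdict: properly nested → yes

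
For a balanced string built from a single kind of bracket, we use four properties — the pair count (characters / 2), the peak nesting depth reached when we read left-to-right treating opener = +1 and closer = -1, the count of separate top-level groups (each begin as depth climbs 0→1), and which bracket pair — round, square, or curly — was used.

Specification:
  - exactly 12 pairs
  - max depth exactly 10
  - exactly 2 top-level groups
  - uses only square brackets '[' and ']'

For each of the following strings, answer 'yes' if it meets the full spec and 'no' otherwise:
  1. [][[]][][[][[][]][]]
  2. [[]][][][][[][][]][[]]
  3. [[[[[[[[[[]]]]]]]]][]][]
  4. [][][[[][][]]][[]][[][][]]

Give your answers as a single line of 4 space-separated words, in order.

Answer: no no yes no

Derivation:
String 1 '[][[]][][[][[][]][]]': depth seq [1 0 1 2 1 0 1 0 1 2 1 2 3 2 3 2 1 2 1 0]
  -> pairs=10 depth=3 groups=4 -> no
String 2 '[[]][][][][[][][]][[]]': depth seq [1 2 1 0 1 0 1 0 1 0 1 2 1 2 1 2 1 0 1 2 1 0]
  -> pairs=11 depth=2 groups=6 -> no
String 3 '[[[[[[[[[[]]]]]]]]][]][]': depth seq [1 2 3 4 5 6 7 8 9 10 9 8 7 6 5 4 3 2 1 2 1 0 1 0]
  -> pairs=12 depth=10 groups=2 -> yes
String 4 '[][][[[][][]]][[]][[][][]]': depth seq [1 0 1 0 1 2 3 2 3 2 3 2 1 0 1 2 1 0 1 2 1 2 1 2 1 0]
  -> pairs=13 depth=3 groups=5 -> no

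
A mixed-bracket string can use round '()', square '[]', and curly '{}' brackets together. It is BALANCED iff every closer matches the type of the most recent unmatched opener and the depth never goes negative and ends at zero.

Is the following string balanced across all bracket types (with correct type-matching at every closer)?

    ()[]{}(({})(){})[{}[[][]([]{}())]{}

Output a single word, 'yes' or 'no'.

Answer: no

Derivation:
pos 0: push '('; stack = (
pos 1: ')' matches '('; pop; stack = (empty)
pos 2: push '['; stack = [
pos 3: ']' matches '['; pop; stack = (empty)
pos 4: push '{'; stack = {
pos 5: '}' matches '{'; pop; stack = (empty)
pos 6: push '('; stack = (
pos 7: push '('; stack = ((
pos 8: push '{'; stack = (({
pos 9: '}' matches '{'; pop; stack = ((
pos 10: ')' matches '('; pop; stack = (
pos 11: push '('; stack = ((
pos 12: ')' matches '('; pop; stack = (
pos 13: push '{'; stack = ({
pos 14: '}' matches '{'; pop; stack = (
pos 15: ')' matches '('; pop; stack = (empty)
pos 16: push '['; stack = [
pos 17: push '{'; stack = [{
pos 18: '}' matches '{'; pop; stack = [
pos 19: push '['; stack = [[
pos 20: push '['; stack = [[[
pos 21: ']' matches '['; pop; stack = [[
pos 22: push '['; stack = [[[
pos 23: ']' matches '['; pop; stack = [[
pos 24: push '('; stack = [[(
pos 25: push '['; stack = [[([
pos 26: ']' matches '['; pop; stack = [[(
pos 27: push '{'; stack = [[({
pos 28: '}' matches '{'; pop; stack = [[(
pos 29: push '('; stack = [[((
pos 30: ')' matches '('; pop; stack = [[(
pos 31: ')' matches '('; pop; stack = [[
pos 32: ']' matches '['; pop; stack = [
pos 33: push '{'; stack = [{
pos 34: '}' matches '{'; pop; stack = [
end: stack still non-empty ([) → INVALID
Verdict: unclosed openers at end: [ → no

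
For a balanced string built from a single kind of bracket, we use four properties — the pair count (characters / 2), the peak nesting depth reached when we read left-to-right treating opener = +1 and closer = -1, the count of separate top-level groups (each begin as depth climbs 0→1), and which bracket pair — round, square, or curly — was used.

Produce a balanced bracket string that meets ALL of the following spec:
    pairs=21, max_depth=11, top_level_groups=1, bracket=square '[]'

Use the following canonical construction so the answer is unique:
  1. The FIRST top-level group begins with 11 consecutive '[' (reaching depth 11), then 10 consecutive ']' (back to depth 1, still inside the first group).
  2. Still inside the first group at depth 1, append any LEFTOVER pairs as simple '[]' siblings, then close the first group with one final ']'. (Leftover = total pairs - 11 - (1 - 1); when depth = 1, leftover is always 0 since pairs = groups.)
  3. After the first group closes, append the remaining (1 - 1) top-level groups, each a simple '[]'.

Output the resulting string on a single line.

Answer: [[[[[[[[[[[]]]]]]]]]][][][][][][][][][][]]

Derivation:
Spec: pairs=21 depth=11 groups=1
Leftover pairs = 21 - 11 - (1-1) = 10
First group: deep chain of depth 11 + 10 sibling pairs
Remaining 0 groups: simple '[]' each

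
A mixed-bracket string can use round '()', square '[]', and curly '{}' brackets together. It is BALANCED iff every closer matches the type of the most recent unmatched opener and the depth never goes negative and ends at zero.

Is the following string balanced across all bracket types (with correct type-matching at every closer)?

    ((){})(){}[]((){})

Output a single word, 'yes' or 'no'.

Answer: yes

Derivation:
pos 0: push '('; stack = (
pos 1: push '('; stack = ((
pos 2: ')' matches '('; pop; stack = (
pos 3: push '{'; stack = ({
pos 4: '}' matches '{'; pop; stack = (
pos 5: ')' matches '('; pop; stack = (empty)
pos 6: push '('; stack = (
pos 7: ')' matches '('; pop; stack = (empty)
pos 8: push '{'; stack = {
pos 9: '}' matches '{'; pop; stack = (empty)
pos 10: push '['; stack = [
pos 11: ']' matches '['; pop; stack = (empty)
pos 12: push '('; stack = (
pos 13: push '('; stack = ((
pos 14: ')' matches '('; pop; stack = (
pos 15: push '{'; stack = ({
pos 16: '}' matches '{'; pop; stack = (
pos 17: ')' matches '('; pop; stack = (empty)
end: stack empty → VALID
Verdict: properly nested → yes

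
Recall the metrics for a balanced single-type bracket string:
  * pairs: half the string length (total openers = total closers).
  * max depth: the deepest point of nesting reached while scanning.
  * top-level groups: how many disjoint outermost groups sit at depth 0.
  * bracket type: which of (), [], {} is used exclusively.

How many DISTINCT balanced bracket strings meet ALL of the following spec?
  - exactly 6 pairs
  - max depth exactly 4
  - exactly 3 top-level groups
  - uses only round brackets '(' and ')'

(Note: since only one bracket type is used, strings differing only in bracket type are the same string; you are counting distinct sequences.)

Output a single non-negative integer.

Answer: 3

Derivation:
Spec: pairs=6 depth=4 groups=3
Count(depth <= 4) = 28
Count(depth <= 3) = 25
Count(depth == 4) = 28 - 25 = 3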